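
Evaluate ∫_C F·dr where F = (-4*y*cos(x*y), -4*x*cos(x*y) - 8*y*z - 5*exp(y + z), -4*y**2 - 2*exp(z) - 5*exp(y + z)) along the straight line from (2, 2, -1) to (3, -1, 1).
-25 + 4*sin(4) + 4*sin(3) + 2*exp(-1) + 3*E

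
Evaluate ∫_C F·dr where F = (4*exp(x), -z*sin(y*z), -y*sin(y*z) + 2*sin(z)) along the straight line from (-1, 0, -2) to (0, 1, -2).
-4*exp(-1) + cos(2) + 3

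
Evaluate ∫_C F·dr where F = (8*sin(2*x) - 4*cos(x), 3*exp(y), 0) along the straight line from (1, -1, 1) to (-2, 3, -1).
-3*exp(-1) + 4*sqrt(2)*sin(pi/4 + 2) - 4*cos(4) + 4*sin(1) + 3*exp(3)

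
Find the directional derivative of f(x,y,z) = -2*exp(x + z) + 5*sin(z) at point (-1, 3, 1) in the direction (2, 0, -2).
-5*sqrt(2)*cos(1)/2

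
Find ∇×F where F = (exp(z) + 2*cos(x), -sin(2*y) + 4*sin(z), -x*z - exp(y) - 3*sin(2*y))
(-exp(y) - 6*cos(2*y) - 4*cos(z), z + exp(z), 0)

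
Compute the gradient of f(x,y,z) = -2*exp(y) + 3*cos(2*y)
(0, -2*exp(y) - 6*sin(2*y), 0)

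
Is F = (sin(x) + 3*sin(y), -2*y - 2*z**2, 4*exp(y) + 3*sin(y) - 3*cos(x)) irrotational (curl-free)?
No, ∇×F = (4*z + 4*exp(y) + 3*cos(y), -3*sin(x), -3*cos(y))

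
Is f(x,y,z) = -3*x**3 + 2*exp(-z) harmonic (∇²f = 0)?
No, ∇²f = -18*x + 2*exp(-z)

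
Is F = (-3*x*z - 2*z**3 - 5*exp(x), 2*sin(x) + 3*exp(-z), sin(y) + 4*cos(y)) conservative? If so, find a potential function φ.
No, ∇×F = (-4*sin(y) + cos(y) + 3*exp(-z), -3*x - 6*z**2, 2*cos(x)) ≠ 0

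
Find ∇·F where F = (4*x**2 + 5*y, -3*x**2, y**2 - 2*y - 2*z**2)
8*x - 4*z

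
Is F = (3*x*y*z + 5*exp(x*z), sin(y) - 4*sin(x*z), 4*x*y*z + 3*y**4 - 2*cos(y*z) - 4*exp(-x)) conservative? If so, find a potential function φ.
No, ∇×F = (4*x*z + 4*x*cos(x*z) + 12*y**3 + 2*z*sin(y*z), 3*x*y + 5*x*exp(x*z) - 4*y*z - 4*exp(-x), -z*(3*x + 4*cos(x*z))) ≠ 0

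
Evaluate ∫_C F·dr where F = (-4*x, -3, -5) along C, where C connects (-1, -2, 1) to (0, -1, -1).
9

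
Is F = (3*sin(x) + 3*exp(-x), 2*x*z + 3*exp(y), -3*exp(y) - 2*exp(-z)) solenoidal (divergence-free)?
No, ∇·F = 3*exp(y) + 3*cos(x) + 2*exp(-z) - 3*exp(-x)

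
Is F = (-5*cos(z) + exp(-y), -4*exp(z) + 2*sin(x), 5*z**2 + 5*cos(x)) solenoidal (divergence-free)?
No, ∇·F = 10*z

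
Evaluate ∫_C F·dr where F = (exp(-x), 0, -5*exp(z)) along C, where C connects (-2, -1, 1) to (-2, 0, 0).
-5 + 5*E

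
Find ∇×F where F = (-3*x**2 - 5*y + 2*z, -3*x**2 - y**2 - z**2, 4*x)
(2*z, -2, 5 - 6*x)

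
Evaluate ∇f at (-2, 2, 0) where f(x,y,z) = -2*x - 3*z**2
(-2, 0, 0)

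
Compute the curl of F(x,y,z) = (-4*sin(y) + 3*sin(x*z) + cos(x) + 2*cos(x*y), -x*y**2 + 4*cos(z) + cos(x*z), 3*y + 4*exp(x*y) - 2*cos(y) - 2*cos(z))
(4*x*exp(x*y) + x*sin(x*z) + 2*sin(y) + 4*sin(z) + 3, 3*x*cos(x*z) - 4*y*exp(x*y), 2*x*sin(x*y) - y**2 - z*sin(x*z) + 4*cos(y))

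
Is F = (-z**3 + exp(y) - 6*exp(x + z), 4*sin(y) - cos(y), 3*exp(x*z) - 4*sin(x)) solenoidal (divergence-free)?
No, ∇·F = 3*x*exp(x*z) - 6*exp(x + z) + sin(y) + 4*cos(y)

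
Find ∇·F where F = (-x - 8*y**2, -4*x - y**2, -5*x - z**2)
-2*y - 2*z - 1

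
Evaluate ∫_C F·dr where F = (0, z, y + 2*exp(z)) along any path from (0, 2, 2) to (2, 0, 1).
-2*exp(2) - 4 + 2*E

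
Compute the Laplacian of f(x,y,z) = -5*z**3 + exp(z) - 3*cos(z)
-30*z + exp(z) + 3*cos(z)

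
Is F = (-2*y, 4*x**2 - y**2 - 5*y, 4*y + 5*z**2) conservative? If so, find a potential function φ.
No, ∇×F = (4, 0, 8*x + 2) ≠ 0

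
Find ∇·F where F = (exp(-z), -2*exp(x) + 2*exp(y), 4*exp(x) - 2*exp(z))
2*exp(y) - 2*exp(z)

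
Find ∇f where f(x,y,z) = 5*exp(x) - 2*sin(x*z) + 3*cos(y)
(-2*z*cos(x*z) + 5*exp(x), -3*sin(y), -2*x*cos(x*z))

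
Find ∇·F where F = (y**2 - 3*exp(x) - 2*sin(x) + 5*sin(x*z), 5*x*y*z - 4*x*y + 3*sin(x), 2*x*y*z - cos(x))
2*x*y + 5*x*z - 4*x + 5*z*cos(x*z) - 3*exp(x) - 2*cos(x)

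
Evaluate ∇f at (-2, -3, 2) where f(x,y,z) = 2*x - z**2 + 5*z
(2, 0, 1)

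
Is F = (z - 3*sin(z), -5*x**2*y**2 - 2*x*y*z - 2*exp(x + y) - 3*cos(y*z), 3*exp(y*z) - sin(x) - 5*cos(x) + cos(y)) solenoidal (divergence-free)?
No, ∇·F = -10*x**2*y - 2*x*z + 3*y*exp(y*z) + 3*z*sin(y*z) - 2*exp(x + y)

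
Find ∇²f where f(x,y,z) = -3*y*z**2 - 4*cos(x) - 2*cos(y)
-6*y + 4*cos(x) + 2*cos(y)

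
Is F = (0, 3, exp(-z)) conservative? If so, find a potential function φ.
Yes, F is conservative. φ = 3*y - exp(-z)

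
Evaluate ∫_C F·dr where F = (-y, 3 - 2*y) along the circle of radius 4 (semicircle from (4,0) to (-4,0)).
8*pi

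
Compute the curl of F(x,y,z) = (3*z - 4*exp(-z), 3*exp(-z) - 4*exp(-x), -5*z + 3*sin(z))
(3*exp(-z), 3 + 4*exp(-z), 4*exp(-x))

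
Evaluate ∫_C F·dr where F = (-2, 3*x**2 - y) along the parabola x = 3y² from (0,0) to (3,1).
-11/10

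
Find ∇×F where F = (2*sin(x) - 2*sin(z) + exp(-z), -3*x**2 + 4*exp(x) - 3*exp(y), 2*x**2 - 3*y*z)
(-3*z, -4*x - 2*cos(z) - exp(-z), -6*x + 4*exp(x))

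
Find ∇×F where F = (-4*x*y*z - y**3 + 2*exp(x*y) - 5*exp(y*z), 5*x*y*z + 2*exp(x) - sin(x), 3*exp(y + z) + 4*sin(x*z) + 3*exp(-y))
(-5*x*y + 3*exp(y + z) - 3*exp(-y), -4*x*y - 5*y*exp(y*z) - 4*z*cos(x*z), 4*x*z - 2*x*exp(x*y) + 3*y**2 + 5*y*z + 5*z*exp(y*z) + 2*exp(x) - cos(x))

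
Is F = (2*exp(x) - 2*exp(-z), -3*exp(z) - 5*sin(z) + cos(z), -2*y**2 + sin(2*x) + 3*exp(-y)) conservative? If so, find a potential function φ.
No, ∇×F = (-4*y + 3*exp(z) + sin(z) + 5*cos(z) - 3*exp(-y), -2*cos(2*x) + 2*exp(-z), 0) ≠ 0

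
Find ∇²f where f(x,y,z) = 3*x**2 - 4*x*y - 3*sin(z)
3*sin(z) + 6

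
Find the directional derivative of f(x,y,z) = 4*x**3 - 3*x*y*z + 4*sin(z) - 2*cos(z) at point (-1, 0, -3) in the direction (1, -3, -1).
sqrt(11)*(2*sin(3) - 4*cos(3) + 39)/11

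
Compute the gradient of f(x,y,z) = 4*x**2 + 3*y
(8*x, 3, 0)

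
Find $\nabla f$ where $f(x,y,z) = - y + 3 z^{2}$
(0, -1, 6*z)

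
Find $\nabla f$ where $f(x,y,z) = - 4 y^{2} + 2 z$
(0, -8*y, 2)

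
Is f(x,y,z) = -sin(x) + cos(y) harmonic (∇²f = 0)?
No, ∇²f = sin(x) - cos(y)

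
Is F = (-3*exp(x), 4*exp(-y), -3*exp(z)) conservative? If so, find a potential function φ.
Yes, F is conservative. φ = -3*exp(x) - 3*exp(z) - 4*exp(-y)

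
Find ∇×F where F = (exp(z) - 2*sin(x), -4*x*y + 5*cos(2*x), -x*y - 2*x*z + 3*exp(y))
(-x + 3*exp(y), y + 2*z + exp(z), -4*y - 10*sin(2*x))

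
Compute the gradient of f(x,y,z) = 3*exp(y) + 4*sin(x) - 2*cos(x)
(2*sin(x) + 4*cos(x), 3*exp(y), 0)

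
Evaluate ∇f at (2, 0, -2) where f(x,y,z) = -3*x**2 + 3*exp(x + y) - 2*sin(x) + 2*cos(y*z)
(-12 - 2*cos(2) + 3*exp(2), 3*exp(2), 0)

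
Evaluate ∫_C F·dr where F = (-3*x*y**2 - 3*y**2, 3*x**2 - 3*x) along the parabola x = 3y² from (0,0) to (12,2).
-2496/5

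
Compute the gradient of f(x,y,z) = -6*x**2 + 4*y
(-12*x, 4, 0)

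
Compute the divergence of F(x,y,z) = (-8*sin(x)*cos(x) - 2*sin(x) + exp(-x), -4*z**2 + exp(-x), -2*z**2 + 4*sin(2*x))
-4*z - 2*cos(x) - 8*cos(2*x) - exp(-x)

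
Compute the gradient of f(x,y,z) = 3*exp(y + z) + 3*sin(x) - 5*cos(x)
(5*sin(x) + 3*cos(x), 3*exp(y + z), 3*exp(y + z))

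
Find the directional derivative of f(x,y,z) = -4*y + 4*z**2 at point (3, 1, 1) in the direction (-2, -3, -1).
2*sqrt(14)/7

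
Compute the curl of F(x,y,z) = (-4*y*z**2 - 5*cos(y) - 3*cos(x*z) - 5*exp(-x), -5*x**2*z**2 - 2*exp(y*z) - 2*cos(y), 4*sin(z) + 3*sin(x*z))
(10*x**2*z + 2*y*exp(y*z), 3*x*sin(x*z) - 8*y*z - 3*z*cos(x*z), -10*x*z**2 + 4*z**2 - 5*sin(y))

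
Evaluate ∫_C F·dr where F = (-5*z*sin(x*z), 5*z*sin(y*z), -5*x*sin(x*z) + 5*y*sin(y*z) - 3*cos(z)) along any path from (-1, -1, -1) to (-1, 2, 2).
-3*sin(2) - 3*sin(1) + 5*cos(2) - 5*cos(4)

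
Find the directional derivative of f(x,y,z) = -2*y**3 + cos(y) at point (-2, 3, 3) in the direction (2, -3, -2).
3*sqrt(17)*(sin(3) + 54)/17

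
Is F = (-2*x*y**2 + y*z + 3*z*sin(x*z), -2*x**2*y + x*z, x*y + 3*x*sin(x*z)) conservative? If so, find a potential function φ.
Yes, F is conservative. φ = -x**2*y**2 + x*y*z - 3*cos(x*z)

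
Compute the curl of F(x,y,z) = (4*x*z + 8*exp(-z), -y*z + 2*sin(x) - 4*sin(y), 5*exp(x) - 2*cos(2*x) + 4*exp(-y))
(y - 4*exp(-y), 4*x - 5*exp(x) - 4*sin(2*x) - 8*exp(-z), 2*cos(x))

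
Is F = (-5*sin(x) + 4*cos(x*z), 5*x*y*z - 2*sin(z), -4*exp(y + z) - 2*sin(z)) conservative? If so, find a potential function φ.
No, ∇×F = (-5*x*y - 4*exp(y + z) + 2*cos(z), -4*x*sin(x*z), 5*y*z) ≠ 0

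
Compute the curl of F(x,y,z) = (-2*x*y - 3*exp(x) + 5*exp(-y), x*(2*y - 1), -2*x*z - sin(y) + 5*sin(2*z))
(-cos(y), 2*z, 2*x + 2*y - 1 + 5*exp(-y))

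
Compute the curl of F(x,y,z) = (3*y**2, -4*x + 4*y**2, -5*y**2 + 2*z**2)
(-10*y, 0, -6*y - 4)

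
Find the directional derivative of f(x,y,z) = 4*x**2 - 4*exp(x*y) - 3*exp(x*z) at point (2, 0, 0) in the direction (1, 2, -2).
4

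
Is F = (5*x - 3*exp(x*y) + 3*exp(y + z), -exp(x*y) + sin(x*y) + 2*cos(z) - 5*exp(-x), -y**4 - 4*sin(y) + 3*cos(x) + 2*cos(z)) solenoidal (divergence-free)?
No, ∇·F = -x*exp(x*y) + x*cos(x*y) - 3*y*exp(x*y) - 2*sin(z) + 5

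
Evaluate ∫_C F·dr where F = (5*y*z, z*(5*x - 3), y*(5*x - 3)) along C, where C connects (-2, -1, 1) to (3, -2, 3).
-85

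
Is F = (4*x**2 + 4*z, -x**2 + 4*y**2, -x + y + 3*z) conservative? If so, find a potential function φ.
No, ∇×F = (1, 5, -2*x) ≠ 0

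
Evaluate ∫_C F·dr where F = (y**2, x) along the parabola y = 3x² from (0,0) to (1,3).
19/5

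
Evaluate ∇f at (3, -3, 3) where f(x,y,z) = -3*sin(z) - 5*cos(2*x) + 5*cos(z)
(10*sin(6), 0, -5*sin(3) - 3*cos(3))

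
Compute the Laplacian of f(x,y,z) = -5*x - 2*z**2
-4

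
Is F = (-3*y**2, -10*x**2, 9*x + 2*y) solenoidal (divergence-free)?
Yes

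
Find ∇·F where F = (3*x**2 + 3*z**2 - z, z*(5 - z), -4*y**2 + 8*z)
6*x + 8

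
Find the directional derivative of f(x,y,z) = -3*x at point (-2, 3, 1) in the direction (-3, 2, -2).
9*sqrt(17)/17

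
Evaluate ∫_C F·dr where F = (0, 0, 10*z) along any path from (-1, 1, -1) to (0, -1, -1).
0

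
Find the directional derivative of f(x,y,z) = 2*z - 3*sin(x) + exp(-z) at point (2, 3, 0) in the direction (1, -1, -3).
-3*sqrt(11)*(cos(2) + 1)/11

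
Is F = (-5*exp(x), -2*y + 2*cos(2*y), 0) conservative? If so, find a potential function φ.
Yes, F is conservative. φ = -y**2 - 5*exp(x) + sin(2*y)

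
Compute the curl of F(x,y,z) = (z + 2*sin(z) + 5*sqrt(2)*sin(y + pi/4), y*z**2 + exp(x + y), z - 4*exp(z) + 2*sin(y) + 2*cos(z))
(-2*y*z + 2*cos(y), 2*cos(z) + 1, exp(x + y) - 5*sqrt(2)*cos(y + pi/4))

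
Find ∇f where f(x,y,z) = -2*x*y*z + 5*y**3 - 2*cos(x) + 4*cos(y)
(-2*y*z + 2*sin(x), -2*x*z + 15*y**2 - 4*sin(y), -2*x*y)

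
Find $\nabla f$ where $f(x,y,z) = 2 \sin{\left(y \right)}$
(0, 2*cos(y), 0)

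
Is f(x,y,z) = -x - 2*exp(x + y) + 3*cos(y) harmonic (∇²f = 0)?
No, ∇²f = -4*exp(x + y) - 3*cos(y)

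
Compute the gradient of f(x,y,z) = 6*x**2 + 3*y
(12*x, 3, 0)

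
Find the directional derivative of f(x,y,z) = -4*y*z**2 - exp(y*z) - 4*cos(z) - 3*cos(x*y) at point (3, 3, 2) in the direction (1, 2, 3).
sqrt(14)*(-13*exp(6) - 176 + 12*sin(2) + 27*sin(9))/14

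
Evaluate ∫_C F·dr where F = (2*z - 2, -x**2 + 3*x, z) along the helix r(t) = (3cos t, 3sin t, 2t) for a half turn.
3*pi/2 + 12 + 2*pi**2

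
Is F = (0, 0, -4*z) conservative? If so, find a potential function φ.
Yes, F is conservative. φ = -2*z**2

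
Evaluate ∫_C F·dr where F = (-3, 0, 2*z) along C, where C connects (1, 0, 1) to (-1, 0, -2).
9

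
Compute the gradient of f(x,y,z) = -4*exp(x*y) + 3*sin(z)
(-4*y*exp(x*y), -4*x*exp(x*y), 3*cos(z))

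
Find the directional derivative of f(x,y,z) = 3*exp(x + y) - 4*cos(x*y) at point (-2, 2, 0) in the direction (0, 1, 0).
8*sin(4) + 3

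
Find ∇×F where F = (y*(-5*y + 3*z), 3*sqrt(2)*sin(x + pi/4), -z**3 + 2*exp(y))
(2*exp(y), 3*y, 10*y - 3*z + 3*sqrt(2)*cos(x + pi/4))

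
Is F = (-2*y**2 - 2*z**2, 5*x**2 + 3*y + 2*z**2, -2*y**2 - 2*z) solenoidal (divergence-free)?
No, ∇·F = 1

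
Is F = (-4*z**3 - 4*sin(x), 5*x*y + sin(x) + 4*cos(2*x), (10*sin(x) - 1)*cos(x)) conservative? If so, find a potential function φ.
No, ∇×F = (0, -12*z**2 - sin(x) - 10*cos(2*x), 5*y - 8*sin(2*x) + cos(x)) ≠ 0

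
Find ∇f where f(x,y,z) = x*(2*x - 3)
(4*x - 3, 0, 0)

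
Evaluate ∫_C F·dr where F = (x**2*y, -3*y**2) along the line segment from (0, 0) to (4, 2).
24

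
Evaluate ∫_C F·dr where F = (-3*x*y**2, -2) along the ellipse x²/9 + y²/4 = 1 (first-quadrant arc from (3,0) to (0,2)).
23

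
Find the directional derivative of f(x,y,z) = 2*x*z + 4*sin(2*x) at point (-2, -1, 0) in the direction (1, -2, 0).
8*sqrt(5)*cos(4)/5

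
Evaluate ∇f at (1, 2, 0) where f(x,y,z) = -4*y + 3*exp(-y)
(0, -4 - 3*exp(-2), 0)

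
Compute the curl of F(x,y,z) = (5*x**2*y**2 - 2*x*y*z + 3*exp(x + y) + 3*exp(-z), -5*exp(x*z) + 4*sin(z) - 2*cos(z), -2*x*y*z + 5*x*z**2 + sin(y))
(-2*x*z + 5*x*exp(x*z) - 2*sin(z) + cos(y) - 4*cos(z), -2*x*y + 2*y*z - 5*z**2 - 3*exp(-z), -10*x**2*y + 2*x*z - 5*z*exp(x*z) - 3*exp(x + y))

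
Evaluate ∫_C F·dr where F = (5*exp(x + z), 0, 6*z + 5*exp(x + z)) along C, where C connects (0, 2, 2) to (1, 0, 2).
-5*(1 - E)*exp(2)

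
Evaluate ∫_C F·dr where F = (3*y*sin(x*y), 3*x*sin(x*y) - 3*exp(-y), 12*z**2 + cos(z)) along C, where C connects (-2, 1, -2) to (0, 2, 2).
3*cos(2) - 3*exp(-1) + 3*exp(-2) + 2*sin(2) + 61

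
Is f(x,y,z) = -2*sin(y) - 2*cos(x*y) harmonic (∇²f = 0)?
No, ∇²f = 2*x**2*cos(x*y) + 2*y**2*cos(x*y) + 2*sin(y)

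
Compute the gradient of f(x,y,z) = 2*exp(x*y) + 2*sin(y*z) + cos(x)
(2*y*exp(x*y) - sin(x), 2*x*exp(x*y) + 2*z*cos(y*z), 2*y*cos(y*z))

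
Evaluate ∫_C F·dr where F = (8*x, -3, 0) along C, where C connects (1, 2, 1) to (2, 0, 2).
18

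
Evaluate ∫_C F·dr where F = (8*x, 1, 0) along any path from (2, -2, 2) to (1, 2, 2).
-8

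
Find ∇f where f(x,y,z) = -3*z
(0, 0, -3)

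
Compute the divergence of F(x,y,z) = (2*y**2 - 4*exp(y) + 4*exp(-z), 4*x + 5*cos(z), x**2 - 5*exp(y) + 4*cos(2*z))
-8*sin(2*z)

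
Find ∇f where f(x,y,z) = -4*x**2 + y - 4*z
(-8*x, 1, -4)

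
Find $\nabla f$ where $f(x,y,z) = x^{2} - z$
(2*x, 0, -1)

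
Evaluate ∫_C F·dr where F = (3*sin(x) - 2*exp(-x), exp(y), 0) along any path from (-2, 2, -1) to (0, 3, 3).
-3*exp(2) + 3*cos(2) - 1 + exp(3)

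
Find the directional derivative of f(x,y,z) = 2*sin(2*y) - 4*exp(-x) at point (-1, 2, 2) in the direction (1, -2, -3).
2*sqrt(14)*(E - 2*cos(4))/7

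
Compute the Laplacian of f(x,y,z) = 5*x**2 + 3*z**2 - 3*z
16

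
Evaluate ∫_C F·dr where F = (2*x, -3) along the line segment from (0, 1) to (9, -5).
99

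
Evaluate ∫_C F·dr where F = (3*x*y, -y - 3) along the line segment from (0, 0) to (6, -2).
-68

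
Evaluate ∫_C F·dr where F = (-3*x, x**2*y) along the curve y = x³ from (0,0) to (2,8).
90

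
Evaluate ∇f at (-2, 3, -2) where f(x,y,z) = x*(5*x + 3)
(-17, 0, 0)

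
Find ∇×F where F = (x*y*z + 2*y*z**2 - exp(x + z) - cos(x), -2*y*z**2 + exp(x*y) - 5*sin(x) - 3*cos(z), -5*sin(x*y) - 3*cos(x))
(-5*x*cos(x*y) + 4*y*z - 3*sin(z), x*y + 4*y*z + 5*y*cos(x*y) - exp(x + z) - 3*sin(x), -x*z + y*exp(x*y) - 2*z**2 - 5*cos(x))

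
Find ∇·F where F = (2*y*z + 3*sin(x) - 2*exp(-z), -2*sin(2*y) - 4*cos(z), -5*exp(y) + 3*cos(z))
-3*sin(z) + 3*cos(x) - 4*cos(2*y)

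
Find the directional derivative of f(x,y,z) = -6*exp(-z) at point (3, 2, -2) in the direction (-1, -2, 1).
sqrt(6)*exp(2)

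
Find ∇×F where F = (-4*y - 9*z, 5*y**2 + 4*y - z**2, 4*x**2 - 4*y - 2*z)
(2*z - 4, -8*x - 9, 4)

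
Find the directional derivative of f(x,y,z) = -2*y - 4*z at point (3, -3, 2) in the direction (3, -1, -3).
14*sqrt(19)/19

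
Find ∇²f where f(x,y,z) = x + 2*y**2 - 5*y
4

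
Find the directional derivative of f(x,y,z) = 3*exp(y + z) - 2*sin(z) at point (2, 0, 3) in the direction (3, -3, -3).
2*sqrt(3)*(-3*exp(3) + cos(3))/3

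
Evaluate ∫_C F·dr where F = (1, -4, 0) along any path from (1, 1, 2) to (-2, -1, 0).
5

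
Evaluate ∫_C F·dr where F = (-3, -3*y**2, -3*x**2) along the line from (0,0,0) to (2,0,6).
-30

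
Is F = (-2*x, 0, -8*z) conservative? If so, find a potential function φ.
Yes, F is conservative. φ = -x**2 - 4*z**2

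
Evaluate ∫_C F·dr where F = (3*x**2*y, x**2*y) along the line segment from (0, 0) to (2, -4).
-8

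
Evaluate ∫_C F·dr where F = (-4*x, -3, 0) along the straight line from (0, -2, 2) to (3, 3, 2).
-33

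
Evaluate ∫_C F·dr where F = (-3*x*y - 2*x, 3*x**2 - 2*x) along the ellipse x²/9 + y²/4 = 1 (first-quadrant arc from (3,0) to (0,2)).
63 - 3*pi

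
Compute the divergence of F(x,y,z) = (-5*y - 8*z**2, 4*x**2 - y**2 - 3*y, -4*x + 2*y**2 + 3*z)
-2*y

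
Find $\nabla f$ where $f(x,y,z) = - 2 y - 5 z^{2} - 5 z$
(0, -2, -10*z - 5)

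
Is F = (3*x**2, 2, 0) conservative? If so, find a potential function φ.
Yes, F is conservative. φ = x**3 + 2*y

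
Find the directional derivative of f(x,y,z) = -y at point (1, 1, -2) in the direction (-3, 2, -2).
-2*sqrt(17)/17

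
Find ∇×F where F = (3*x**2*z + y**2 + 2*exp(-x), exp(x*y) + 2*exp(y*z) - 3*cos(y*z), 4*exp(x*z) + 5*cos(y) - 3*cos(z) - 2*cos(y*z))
(-2*y*exp(y*z) - 3*y*sin(y*z) + 2*z*sin(y*z) - 5*sin(y), 3*x**2 - 4*z*exp(x*z), y*(exp(x*y) - 2))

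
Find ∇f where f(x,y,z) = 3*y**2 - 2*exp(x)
(-2*exp(x), 6*y, 0)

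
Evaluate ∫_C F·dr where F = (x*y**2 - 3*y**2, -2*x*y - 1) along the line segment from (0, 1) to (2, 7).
-126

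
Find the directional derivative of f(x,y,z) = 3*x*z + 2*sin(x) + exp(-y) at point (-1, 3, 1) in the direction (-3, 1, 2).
-sqrt(14)*(1 + 6*exp(3)*cos(1) + 15*exp(3))*exp(-3)/14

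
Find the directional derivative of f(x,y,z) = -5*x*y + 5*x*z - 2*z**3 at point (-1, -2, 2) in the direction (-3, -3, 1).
-104*sqrt(19)/19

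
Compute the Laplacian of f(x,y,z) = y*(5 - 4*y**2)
-24*y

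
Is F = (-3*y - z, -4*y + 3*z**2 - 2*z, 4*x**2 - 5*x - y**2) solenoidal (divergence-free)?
No, ∇·F = -4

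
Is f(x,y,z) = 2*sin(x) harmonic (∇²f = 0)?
No, ∇²f = -2*sin(x)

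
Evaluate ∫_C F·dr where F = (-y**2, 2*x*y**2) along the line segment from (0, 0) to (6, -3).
-99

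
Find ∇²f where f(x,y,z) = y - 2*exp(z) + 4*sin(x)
-2*exp(z) - 4*sin(x)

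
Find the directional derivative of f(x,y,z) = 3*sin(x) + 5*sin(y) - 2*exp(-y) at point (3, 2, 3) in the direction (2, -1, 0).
sqrt(5)*(6*exp(2)*cos(3) - 2 - 5*exp(2)*cos(2))*exp(-2)/5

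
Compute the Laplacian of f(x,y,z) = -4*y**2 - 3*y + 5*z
-8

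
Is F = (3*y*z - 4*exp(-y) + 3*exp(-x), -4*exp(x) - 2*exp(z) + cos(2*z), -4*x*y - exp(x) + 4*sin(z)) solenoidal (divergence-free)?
No, ∇·F = 4*cos(z) - 3*exp(-x)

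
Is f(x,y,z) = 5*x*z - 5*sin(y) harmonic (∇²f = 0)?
No, ∇²f = 5*sin(y)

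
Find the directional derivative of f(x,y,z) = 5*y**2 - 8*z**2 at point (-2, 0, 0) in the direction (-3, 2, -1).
0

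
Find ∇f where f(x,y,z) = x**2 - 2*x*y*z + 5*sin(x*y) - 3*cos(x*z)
(2*x - 2*y*z + 5*y*cos(x*y) + 3*z*sin(x*z), x*(-2*z + 5*cos(x*y)), x*(-2*y + 3*sin(x*z)))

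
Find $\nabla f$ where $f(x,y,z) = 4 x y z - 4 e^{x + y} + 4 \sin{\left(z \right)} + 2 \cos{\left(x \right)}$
(4*y*z - 4*exp(x + y) - 2*sin(x), 4*x*z - 4*exp(x + y), 4*x*y + 4*cos(z))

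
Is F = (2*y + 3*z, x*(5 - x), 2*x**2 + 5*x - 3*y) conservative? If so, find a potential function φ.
No, ∇×F = (-3, -4*x - 2, 3 - 2*x) ≠ 0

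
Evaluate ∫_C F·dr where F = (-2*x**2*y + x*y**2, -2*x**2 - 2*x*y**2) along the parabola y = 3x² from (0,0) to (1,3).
-1269/70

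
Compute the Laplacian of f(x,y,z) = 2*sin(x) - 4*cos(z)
-2*sin(x) + 4*cos(z)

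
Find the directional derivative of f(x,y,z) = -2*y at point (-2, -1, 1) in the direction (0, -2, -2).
sqrt(2)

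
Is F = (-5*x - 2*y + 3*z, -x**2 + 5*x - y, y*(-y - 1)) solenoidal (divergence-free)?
No, ∇·F = -6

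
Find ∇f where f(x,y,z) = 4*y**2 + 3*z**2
(0, 8*y, 6*z)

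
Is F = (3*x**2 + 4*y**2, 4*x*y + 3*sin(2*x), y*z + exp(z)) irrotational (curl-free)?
No, ∇×F = (z, 0, -4*y + 6*cos(2*x))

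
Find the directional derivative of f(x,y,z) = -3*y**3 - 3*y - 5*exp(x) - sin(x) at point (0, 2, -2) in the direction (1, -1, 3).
3*sqrt(11)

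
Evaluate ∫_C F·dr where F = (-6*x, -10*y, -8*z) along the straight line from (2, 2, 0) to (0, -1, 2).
11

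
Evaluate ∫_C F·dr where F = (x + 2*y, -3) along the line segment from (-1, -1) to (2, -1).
-9/2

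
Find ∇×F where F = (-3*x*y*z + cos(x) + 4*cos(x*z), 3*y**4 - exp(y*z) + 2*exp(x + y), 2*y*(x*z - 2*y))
(2*x*z + y*exp(y*z) - 8*y, -3*x*y - 4*x*sin(x*z) - 2*y*z, 3*x*z + 2*exp(x + y))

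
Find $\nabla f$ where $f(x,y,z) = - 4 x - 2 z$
(-4, 0, -2)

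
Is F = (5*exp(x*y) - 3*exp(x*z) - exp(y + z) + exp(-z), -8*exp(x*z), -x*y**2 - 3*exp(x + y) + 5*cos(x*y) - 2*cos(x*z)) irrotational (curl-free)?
No, ∇×F = (-2*x*y + 8*x*exp(x*z) - 5*x*sin(x*y) - 3*exp(x + y), ((-3*x*exp(x*z) + y**2 + 5*y*sin(x*y) - 2*z*sin(x*z) + 3*exp(x + y) - exp(y + z))*exp(z) - 1)*exp(-z), -5*x*exp(x*y) - 8*z*exp(x*z) + exp(y + z))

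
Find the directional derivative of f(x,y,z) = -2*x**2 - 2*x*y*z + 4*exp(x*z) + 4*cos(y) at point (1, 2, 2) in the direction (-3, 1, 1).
4*sqrt(11)*(-5*exp(2) - sin(2) + 7)/11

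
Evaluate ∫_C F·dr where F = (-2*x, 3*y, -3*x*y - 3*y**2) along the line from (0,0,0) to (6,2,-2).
2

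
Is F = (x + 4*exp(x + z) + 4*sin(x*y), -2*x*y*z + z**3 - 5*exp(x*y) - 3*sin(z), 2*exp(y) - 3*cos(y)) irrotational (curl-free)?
No, ∇×F = (2*x*y - 3*z**2 + 2*exp(y) + 3*sin(y) + 3*cos(z), 4*exp(x + z), -4*x*cos(x*y) - 2*y*z - 5*y*exp(x*y))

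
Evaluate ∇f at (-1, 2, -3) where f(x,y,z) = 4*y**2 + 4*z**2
(0, 16, -24)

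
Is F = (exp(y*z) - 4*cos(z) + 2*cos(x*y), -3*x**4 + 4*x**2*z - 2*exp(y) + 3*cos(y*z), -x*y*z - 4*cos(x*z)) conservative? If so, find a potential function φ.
No, ∇×F = (-4*x**2 - x*z + 3*y*sin(y*z), y*z + y*exp(y*z) - 4*z*sin(x*z) + 4*sin(z), -12*x**3 + 8*x*z + 2*x*sin(x*y) - z*exp(y*z)) ≠ 0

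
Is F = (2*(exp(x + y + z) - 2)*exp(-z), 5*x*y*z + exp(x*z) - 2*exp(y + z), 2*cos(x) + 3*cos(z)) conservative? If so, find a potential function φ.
No, ∇×F = (-5*x*y - x*exp(x*z) + 2*exp(y + z), 2*sin(x) + 4*exp(-z), 5*y*z + z*exp(x*z) - 2*exp(x + y)) ≠ 0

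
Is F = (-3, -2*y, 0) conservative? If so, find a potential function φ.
Yes, F is conservative. φ = -3*x - y**2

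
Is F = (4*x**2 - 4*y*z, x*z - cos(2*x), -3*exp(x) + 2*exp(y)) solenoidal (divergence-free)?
No, ∇·F = 8*x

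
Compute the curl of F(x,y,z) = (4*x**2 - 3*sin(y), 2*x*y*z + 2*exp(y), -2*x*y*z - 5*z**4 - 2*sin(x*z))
(2*x*(-y - z), 2*z*(y + cos(x*z)), 2*y*z + 3*cos(y))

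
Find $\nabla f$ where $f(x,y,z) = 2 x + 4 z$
(2, 0, 4)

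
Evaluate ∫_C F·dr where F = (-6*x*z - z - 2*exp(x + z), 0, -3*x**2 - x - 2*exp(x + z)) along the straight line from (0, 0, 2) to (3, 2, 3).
-2*exp(6) - 90 + 2*exp(2)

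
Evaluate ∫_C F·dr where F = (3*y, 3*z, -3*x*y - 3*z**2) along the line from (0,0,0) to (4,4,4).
-80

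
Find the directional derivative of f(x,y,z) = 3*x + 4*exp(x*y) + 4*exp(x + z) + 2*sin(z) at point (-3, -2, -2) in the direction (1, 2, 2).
-32*exp(6)/3 + 4*cos(2)/3 + 4*exp(-5) + 1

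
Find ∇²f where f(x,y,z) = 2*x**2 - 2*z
4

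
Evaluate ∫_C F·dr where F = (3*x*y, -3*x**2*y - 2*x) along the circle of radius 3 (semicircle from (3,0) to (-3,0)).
-9*pi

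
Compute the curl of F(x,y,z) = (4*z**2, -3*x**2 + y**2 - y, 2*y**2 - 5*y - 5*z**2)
(4*y - 5, 8*z, -6*x)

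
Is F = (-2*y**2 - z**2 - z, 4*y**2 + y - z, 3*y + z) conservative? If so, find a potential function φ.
No, ∇×F = (4, -2*z - 1, 4*y) ≠ 0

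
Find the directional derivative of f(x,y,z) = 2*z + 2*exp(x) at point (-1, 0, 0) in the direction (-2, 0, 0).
-2*exp(-1)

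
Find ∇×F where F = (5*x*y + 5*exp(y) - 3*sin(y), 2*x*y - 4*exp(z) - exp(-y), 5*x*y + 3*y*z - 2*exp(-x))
(5*x + 3*z + 4*exp(z), -5*y - 2*exp(-x), -5*x + 2*y - 5*exp(y) + 3*cos(y))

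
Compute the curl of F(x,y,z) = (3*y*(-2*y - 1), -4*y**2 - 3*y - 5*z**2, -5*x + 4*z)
(10*z, 5, 12*y + 3)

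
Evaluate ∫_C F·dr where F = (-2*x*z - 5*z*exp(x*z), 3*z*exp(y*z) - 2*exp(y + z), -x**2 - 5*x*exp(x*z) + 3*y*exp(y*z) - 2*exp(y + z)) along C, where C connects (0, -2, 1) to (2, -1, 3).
-5*exp(6) - 2*exp(2) - 7 - 3*exp(-2) + 3*exp(-3) + 2*exp(-1)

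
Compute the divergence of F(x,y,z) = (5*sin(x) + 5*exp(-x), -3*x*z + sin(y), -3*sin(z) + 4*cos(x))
5*cos(x) + cos(y) - 3*cos(z) - 5*exp(-x)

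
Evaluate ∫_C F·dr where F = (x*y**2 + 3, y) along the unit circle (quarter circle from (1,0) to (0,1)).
-11/4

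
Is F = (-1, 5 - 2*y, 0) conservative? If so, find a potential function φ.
Yes, F is conservative. φ = -x - y**2 + 5*y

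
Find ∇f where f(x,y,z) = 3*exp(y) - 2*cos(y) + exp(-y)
(0, 3*exp(y) + 2*sin(y) - exp(-y), 0)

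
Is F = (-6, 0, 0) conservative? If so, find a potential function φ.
Yes, F is conservative. φ = -6*x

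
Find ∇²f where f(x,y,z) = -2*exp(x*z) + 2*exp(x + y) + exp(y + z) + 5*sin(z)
-2*x**2*exp(x*z) - 2*z**2*exp(x*z) + 4*exp(x + y) + 2*exp(y + z) - 5*sin(z)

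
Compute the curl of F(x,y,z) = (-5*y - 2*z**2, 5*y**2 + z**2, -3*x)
(-2*z, 3 - 4*z, 5)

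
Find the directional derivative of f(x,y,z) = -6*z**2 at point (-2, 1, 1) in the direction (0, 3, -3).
6*sqrt(2)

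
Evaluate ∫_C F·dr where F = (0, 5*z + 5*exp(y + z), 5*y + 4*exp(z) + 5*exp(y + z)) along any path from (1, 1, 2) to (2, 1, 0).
-5*exp(3) - 4*exp(2) - 6 + 5*E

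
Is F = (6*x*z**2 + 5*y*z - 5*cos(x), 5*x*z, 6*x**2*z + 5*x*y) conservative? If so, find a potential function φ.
Yes, F is conservative. φ = 3*x**2*z**2 + 5*x*y*z - 5*sin(x)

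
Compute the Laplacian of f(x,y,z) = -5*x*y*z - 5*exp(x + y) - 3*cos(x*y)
3*x**2*cos(x*y) + 3*y**2*cos(x*y) - 10*exp(x + y)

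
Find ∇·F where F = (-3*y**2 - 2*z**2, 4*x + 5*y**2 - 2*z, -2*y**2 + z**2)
10*y + 2*z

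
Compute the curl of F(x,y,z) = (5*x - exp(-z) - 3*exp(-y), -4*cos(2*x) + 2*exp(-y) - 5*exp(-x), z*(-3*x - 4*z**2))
(0, 3*z + exp(-z), 8*sin(2*x) - 3*exp(-y) + 5*exp(-x))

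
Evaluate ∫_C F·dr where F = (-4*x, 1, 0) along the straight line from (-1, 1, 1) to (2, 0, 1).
-7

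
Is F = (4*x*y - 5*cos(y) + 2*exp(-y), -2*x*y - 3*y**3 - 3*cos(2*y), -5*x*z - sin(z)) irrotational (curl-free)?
No, ∇×F = (0, 5*z, -4*x - 2*y - 5*sin(y) + 2*exp(-y))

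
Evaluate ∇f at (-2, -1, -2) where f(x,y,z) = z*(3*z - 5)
(0, 0, -17)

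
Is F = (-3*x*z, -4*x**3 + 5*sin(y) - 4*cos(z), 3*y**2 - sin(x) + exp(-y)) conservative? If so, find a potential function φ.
No, ∇×F = (6*y - 4*sin(z) - exp(-y), -3*x + cos(x), -12*x**2) ≠ 0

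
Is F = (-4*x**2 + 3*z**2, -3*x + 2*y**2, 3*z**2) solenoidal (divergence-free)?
No, ∇·F = -8*x + 4*y + 6*z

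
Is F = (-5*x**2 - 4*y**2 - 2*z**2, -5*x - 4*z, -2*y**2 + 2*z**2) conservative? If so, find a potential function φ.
No, ∇×F = (4 - 4*y, -4*z, 8*y - 5) ≠ 0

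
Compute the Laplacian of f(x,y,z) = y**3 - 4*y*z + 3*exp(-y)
6*y + 3*exp(-y)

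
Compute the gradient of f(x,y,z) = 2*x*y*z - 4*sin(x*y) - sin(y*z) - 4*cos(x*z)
(2*y*z - 4*y*cos(x*y) + 4*z*sin(x*z), 2*x*z - 4*x*cos(x*y) - z*cos(y*z), 2*x*y + 4*x*sin(x*z) - y*cos(y*z))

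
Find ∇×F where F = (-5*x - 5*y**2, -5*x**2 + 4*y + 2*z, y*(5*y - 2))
(10*y - 4, 0, -10*x + 10*y)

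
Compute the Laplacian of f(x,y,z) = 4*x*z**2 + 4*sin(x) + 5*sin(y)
8*x - 4*sin(x) - 5*sin(y)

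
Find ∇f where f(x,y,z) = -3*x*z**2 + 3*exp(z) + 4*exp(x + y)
(-3*z**2 + 4*exp(x + y), 4*exp(x + y), -6*x*z + 3*exp(z))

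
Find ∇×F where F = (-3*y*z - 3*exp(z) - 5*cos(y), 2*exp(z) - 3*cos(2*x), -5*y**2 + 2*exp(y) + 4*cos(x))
(-10*y + 2*exp(y) - 2*exp(z), -3*y - 3*exp(z) + 4*sin(x), 3*z + 6*sin(2*x) - 5*sin(y))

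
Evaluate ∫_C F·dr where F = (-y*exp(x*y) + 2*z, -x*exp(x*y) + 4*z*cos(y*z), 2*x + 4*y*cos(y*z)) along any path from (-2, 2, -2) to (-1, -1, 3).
-14 + 4*sin(4) - E - 4*sin(3) + exp(-4)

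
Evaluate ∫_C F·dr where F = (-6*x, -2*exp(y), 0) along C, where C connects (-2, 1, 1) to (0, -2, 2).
-2*exp(-2) + 2*E + 12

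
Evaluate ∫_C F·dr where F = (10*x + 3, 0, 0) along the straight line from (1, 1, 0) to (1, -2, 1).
0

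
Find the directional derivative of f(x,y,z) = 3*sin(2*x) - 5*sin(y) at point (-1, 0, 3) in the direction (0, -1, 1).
5*sqrt(2)/2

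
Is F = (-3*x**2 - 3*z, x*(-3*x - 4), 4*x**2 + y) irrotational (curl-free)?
No, ∇×F = (1, -8*x - 3, -6*x - 4)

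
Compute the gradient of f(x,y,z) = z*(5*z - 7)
(0, 0, 10*z - 7)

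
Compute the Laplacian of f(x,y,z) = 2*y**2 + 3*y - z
4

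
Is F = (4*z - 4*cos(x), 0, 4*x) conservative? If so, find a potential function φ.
Yes, F is conservative. φ = 4*x*z - 4*sin(x)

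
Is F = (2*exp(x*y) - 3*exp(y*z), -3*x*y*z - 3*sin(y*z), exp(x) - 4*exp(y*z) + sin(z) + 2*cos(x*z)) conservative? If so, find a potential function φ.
No, ∇×F = (3*x*y + 3*y*cos(y*z) - 4*z*exp(y*z), -3*y*exp(y*z) + 2*z*sin(x*z) - exp(x), -2*x*exp(x*y) - 3*y*z + 3*z*exp(y*z)) ≠ 0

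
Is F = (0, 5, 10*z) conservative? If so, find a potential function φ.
Yes, F is conservative. φ = 5*y + 5*z**2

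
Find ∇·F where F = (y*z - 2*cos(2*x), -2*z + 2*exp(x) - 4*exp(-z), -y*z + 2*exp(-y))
-y + 4*sin(2*x)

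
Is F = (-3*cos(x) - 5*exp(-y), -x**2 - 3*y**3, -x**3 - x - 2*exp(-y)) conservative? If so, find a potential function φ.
No, ∇×F = (2*exp(-y), 3*x**2 + 1, -2*x - 5*exp(-y)) ≠ 0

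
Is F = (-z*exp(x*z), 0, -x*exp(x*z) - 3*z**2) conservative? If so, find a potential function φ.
Yes, F is conservative. φ = -z**3 - exp(x*z)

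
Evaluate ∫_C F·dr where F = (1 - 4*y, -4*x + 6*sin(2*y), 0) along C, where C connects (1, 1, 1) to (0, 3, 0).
-3*cos(6) + 3*cos(2) + 3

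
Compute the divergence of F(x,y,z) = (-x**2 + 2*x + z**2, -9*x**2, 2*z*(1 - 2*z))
-2*x - 8*z + 4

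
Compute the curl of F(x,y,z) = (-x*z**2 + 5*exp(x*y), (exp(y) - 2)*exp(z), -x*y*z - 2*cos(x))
(-x*z - (exp(y) - 2)*exp(z), -2*x*z + y*z - 2*sin(x), -5*x*exp(x*y))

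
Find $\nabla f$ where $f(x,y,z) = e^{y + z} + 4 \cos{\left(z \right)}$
(0, exp(y + z), exp(y + z) - 4*sin(z))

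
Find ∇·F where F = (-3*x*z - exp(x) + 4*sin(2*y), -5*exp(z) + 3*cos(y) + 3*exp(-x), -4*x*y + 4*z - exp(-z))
-3*z - exp(x) - 3*sin(y) + 4 + exp(-z)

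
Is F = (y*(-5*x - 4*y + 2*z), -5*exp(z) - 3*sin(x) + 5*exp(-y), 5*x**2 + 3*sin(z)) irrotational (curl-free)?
No, ∇×F = (5*exp(z), -10*x + 2*y, 5*x + 8*y - 2*z - 3*cos(x))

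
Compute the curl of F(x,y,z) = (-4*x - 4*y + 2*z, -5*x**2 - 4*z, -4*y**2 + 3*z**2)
(4 - 8*y, 2, 4 - 10*x)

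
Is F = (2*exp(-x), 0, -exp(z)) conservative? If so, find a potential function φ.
Yes, F is conservative. φ = -exp(z) - 2*exp(-x)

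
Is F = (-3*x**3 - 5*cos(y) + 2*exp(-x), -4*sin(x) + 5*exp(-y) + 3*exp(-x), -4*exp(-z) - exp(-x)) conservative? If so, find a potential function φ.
No, ∇×F = (0, -exp(-x), -5*sin(y) - 4*cos(x) - 3*exp(-x)) ≠ 0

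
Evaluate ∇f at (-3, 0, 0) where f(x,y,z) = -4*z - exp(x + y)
(-exp(-3), -exp(-3), -4)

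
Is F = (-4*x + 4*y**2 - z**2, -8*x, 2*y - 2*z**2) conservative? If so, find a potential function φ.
No, ∇×F = (2, -2*z, -8*y - 8) ≠ 0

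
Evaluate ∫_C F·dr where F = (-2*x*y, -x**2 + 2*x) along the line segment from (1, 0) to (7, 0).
0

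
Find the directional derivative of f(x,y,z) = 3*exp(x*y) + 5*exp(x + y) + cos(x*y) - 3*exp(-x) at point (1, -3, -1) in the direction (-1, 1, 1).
sqrt(3)*(-exp(2) + 4*exp(3)*sin(3)/3 + 4)*exp(-3)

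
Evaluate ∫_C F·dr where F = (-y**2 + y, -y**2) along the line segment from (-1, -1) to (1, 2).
-4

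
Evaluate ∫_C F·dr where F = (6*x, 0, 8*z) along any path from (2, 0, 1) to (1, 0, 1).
-9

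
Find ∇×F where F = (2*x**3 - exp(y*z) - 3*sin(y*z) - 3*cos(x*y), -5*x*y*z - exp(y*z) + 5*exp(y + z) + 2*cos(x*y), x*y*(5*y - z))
(15*x*y - x*z + y*exp(y*z) - 5*exp(y + z), y*(-5*y + z - exp(y*z) - 3*cos(y*z)), -3*x*sin(x*y) - 5*y*z - 2*y*sin(x*y) + z*exp(y*z) + 3*z*cos(y*z))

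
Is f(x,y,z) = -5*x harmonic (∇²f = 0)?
Yes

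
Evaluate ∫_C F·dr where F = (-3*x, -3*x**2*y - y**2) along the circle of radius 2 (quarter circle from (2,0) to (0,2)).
-26/3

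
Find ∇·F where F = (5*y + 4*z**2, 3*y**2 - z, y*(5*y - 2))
6*y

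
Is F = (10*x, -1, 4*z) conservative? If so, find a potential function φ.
Yes, F is conservative. φ = 5*x**2 - y + 2*z**2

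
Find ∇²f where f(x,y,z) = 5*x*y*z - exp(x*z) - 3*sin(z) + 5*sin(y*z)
-x**2*exp(x*z) - 5*y**2*sin(y*z) - z**2*exp(x*z) - 5*z**2*sin(y*z) + 3*sin(z)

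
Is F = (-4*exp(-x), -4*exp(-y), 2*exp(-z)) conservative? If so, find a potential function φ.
Yes, F is conservative. φ = -2*exp(-z) + 4*exp(-y) + 4*exp(-x)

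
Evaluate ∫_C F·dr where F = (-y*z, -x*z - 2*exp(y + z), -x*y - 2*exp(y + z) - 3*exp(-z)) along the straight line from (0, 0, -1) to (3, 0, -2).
(-2 + 2*E - 3*(1 - E)*exp(3))*exp(-2)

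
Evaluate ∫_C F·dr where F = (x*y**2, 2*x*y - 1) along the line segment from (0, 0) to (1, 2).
5/3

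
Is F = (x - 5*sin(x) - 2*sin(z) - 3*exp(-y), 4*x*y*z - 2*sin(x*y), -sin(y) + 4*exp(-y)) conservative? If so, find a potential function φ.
No, ∇×F = (-4*x*y - cos(y) - 4*exp(-y), -2*cos(z), 4*y*z - 2*y*cos(x*y) - 3*exp(-y)) ≠ 0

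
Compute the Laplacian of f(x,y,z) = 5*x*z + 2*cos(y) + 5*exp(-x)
-2*cos(y) + 5*exp(-x)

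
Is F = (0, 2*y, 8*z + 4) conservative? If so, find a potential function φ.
Yes, F is conservative. φ = y**2 + 4*z**2 + 4*z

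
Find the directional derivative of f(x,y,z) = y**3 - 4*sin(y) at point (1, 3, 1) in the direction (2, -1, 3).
sqrt(14)*(-27 + 4*cos(3))/14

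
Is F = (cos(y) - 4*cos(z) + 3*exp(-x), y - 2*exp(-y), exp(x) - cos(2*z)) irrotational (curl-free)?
No, ∇×F = (0, -exp(x) + 4*sin(z), sin(y))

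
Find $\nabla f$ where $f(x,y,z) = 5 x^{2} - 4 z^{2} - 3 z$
(10*x, 0, -8*z - 3)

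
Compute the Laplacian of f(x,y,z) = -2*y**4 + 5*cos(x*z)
-5*x**2*cos(x*z) - 24*y**2 - 5*z**2*cos(x*z)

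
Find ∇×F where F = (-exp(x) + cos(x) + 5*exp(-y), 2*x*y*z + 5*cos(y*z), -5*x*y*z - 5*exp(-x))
(-2*x*y - 5*x*z + 5*y*sin(y*z), 5*y*z - 5*exp(-x), 2*y*z + 5*exp(-y))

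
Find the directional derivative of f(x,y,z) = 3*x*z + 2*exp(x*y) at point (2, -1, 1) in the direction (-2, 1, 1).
4*sqrt(6)*exp(-2)/3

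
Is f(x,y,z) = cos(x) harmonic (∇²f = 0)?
No, ∇²f = -cos(x)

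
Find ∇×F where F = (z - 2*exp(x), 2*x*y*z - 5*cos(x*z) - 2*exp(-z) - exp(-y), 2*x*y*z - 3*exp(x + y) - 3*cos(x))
(-2*x*y + 2*x*z - 5*x*sin(x*z) - 3*exp(x + y) - 2*exp(-z), -2*y*z + 3*exp(x + y) - 3*sin(x) + 1, z*(2*y + 5*sin(x*z)))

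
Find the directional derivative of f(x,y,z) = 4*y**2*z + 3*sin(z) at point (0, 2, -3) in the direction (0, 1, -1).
-sqrt(2)*(3*cos(3) + 64)/2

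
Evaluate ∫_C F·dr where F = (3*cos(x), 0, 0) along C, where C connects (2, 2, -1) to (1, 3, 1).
-3*sin(2) + 3*sin(1)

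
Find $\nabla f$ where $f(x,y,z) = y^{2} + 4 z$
(0, 2*y, 4)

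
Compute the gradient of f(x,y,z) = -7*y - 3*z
(0, -7, -3)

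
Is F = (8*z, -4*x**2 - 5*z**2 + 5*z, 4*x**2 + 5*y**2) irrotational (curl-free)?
No, ∇×F = (10*y + 10*z - 5, 8 - 8*x, -8*x)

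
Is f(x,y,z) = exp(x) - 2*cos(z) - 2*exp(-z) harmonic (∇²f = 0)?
No, ∇²f = exp(x) + 2*cos(z) - 2*exp(-z)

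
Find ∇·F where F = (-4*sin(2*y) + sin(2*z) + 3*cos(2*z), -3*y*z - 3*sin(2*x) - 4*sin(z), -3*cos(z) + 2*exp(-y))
-3*z + 3*sin(z)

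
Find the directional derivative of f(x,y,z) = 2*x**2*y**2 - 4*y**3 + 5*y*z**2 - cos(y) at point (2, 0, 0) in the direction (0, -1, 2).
0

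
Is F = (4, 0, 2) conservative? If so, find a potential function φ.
Yes, F is conservative. φ = 4*x + 2*z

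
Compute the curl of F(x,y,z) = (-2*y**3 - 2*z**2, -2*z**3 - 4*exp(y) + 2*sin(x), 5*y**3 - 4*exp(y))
(15*y**2 + 6*z**2 - 4*exp(y), -4*z, 6*y**2 + 2*cos(x))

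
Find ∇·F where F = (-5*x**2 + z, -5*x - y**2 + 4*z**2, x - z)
-10*x - 2*y - 1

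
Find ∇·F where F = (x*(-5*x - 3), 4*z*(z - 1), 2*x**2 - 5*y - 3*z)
-10*x - 6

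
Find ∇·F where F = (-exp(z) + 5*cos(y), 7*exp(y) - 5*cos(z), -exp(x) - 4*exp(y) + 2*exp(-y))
7*exp(y)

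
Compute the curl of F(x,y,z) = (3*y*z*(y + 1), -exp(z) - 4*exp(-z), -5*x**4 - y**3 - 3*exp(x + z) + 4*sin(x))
(-3*y**2 + exp(z) - 4*exp(-z), 20*x**3 + 3*y*(y + 1) + 3*exp(x + z) - 4*cos(x), 3*z*(-2*y - 1))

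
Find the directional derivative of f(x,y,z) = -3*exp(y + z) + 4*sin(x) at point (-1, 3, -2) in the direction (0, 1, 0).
-3*E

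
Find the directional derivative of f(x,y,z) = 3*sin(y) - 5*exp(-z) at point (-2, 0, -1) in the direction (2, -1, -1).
sqrt(6)*(-5*E - 3)/6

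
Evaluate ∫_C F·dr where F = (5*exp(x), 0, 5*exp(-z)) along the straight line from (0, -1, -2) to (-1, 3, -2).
-5 + 5*exp(-1)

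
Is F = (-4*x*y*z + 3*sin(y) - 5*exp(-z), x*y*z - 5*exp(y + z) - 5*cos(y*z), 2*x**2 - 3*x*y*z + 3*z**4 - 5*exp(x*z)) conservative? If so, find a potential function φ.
No, ∇×F = (-x*y - 3*x*z - 5*y*sin(y*z) + 5*exp(y + z), -4*x*y - 4*x + 3*y*z + 5*z*exp(x*z) + 5*exp(-z), 4*x*z + y*z - 3*cos(y)) ≠ 0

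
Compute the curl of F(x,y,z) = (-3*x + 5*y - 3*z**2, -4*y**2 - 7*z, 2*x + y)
(8, -6*z - 2, -5)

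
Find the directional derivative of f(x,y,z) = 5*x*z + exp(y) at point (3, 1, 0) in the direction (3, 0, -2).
-30*sqrt(13)/13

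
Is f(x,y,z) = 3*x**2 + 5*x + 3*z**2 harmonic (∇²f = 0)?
No, ∇²f = 12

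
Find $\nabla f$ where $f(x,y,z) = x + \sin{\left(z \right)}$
(1, 0, cos(z))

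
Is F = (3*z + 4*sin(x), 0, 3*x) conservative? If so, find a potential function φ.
Yes, F is conservative. φ = 3*x*z - 4*cos(x)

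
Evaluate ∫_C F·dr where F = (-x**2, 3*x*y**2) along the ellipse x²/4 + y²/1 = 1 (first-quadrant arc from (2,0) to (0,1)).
3*pi/8 + 8/3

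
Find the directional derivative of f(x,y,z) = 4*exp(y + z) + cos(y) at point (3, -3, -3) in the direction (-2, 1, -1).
sqrt(6)*sin(3)/6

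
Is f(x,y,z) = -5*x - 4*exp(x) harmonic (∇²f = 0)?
No, ∇²f = -4*exp(x)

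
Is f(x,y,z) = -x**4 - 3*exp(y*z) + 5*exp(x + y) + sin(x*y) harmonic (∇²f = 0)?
No, ∇²f = -x**2*sin(x*y) - 12*x**2 - 3*y**2*exp(y*z) - y**2*sin(x*y) - 3*z**2*exp(y*z) + 10*exp(x + y)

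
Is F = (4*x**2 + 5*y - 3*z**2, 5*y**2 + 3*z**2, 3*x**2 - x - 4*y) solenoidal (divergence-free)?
No, ∇·F = 8*x + 10*y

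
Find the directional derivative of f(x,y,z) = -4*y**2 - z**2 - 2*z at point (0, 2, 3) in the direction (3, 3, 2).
-32*sqrt(22)/11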